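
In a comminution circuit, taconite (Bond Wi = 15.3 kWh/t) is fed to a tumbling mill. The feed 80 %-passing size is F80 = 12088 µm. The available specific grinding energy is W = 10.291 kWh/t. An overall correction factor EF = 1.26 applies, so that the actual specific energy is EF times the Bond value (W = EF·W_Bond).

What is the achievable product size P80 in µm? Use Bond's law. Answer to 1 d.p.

P80 = 256.2 µm

Bond:  W = 10 Wi (1/√P − 1/√F)
W_Bond = W / EF = 10.291 / 1.26 = 8.1675 kWh/t
1/√P80 = 1/√F80 + W_Bond/(10·Wi)
  = 8.1675/(10·15.3) + 1/√12088 = 0.053382 + 0.009095 = 0.062478
P80 = (1/0.062478)² = 16.0058² = 256.18 µm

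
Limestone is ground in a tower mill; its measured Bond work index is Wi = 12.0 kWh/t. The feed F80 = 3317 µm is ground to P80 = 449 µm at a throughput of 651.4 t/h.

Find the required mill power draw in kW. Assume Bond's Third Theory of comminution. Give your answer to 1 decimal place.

Bond:  W = 10 Wi (1/√P − 1/√F)
W = 10·12.0·(1/√449 − 1/√3317) = 10·12.0·(0.029830) = 3.5796 kWh/t
P = W·T = 3.5796·651.4 = 2331.7 kW

P = 2331.7 kW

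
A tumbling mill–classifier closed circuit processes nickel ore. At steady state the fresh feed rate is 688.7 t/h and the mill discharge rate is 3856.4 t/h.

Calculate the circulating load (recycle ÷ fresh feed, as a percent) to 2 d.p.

Mill node: discharge = fresh + recycle.
R = M − F = 3856.4 − 688.7 = 3167.7 t/h
CL = 100·R/F = 100·3167.7/688.7 = 459.95 %

CL = 459.95 %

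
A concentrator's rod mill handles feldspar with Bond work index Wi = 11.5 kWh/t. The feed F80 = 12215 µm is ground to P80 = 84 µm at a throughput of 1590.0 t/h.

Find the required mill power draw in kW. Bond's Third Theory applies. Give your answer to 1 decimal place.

P = 18296.1 kW

W = 10 Wi (1/√P80 − 1/√F80)  [Bond]
W = 10·11.5·(1/√84 − 1/√12215) = 10·11.5·(0.100061) = 11.5070 kWh/t
P_mill = W·ṁ = 11.5070·1590.0 = 18296.1 kW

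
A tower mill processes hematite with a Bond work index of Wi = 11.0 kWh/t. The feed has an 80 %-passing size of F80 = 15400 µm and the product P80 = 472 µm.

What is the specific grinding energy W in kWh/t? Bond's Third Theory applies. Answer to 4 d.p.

W = 10 Wi (1/√P80 − 1/√F80)  [Bond]
1/√472 = 0.046029;  1/√15400 = 0.008058
W = 10·11.0·(0.046029 − 0.008058) = 4.1768 kWh/t

W = 4.1768 kWh/t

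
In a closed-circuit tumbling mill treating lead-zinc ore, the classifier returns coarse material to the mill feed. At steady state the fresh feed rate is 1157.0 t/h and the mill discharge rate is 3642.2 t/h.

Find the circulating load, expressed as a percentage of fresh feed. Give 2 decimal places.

Steady state: M = F + R.
R = M − F = 3642.2 − 1157.0 = 2485.2 t/h
CL = 100·R/F = 100·2485.2/1157.0 = 214.80 %

CL = 214.80 %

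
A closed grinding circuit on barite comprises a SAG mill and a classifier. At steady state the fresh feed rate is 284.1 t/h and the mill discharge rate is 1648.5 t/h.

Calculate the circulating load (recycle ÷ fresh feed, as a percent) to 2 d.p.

CL = 480.25 %

Discharge = new feed + return, hence
R = M − F = 1648.5 − 284.1 = 1364.4 t/h
CL = 100·R/F = 100·1364.4/284.1 = 480.25 %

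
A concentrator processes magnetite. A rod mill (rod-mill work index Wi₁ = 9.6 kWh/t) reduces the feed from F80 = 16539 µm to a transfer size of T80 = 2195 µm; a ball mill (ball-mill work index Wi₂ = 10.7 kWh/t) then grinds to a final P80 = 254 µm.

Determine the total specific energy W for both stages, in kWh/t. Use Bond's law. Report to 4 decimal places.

Bond: W = 10·Wi·(1/√P80 − 1/√F80)
Stage 1 (16539→2195 µm, Wi₁=9.6): W₁ = 10·9.6·(0.021344 − 0.007776) = 1.3026 kWh/t
Stage 2 (2195→254 µm, Wi₂=10.7): W₂ = 10·10.7·(0.062746 − 0.021344) = 4.4299 kWh/t
W = W₁ + W₂ = 1.3026 + 4.4299 = 5.7325 kWh/t

W = 5.7325 kWh/t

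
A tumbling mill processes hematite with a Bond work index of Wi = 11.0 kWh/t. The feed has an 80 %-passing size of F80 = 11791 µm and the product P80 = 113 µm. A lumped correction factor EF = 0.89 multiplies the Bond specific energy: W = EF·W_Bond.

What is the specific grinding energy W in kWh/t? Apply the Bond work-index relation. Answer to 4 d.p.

W = 8.3081 kWh/t

W = 10 Wi / √P80 − 10 Wi / √F80
1/√113 = 0.094072;  1/√11791 = 0.009209
W = 10·11.0·(0.094072 − 0.009209) = 9.3349 kWh/t
Apply correction: 9.3349 × 0.89 = 8.3081 kWh/t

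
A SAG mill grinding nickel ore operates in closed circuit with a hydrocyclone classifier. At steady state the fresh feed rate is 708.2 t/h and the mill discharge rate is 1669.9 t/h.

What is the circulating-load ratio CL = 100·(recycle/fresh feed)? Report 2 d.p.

CL = 135.79 %

Discharge = new feed + return, hence
R = M − F = 1669.9 − 708.2 = 961.7 t/h
CL = 100·R/F = 100·961.7/708.2 = 135.79 %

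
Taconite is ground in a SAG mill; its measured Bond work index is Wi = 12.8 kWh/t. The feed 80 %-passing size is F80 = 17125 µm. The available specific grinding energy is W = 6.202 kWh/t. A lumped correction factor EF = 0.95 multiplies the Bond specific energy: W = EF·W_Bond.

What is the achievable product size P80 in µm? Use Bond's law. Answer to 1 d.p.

W = 10·Wi·(P80^(-½) − F80^(-½))
W_Bond = W / EF = 6.202 / 0.95 = 6.5284 kWh/t
P80^-0.5 = F80^-0.5 + W_Bond/(10 Wi)
  = 6.5284/(10·12.8) + 1/√17125 = 0.051003 + 0.007642 = 0.058645
P80 = (1/0.058645)² = 17.0518² = 290.76 µm

P80 = 290.8 µm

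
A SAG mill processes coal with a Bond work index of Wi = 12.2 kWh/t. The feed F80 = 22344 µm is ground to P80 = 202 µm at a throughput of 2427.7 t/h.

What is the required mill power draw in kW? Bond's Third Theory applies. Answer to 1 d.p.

W = 10·Wi·(P80^(-½) − F80^(-½))
W = 10·12.2·(1/√202 − 1/√22344) = 10·12.2·(0.063670) = 7.7677 kWh/t
P_mill = W·ṁ = 7.7677·2427.7 = 18857.7 kW

P = 18857.7 kW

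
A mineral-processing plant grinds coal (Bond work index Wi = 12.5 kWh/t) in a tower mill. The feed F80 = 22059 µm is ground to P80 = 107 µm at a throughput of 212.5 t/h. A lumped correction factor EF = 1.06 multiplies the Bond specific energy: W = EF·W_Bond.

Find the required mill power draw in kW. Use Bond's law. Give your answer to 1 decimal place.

P = 2532.4 kW

Bond:  W = 10 Wi (1/√P − 1/√F)
W = 10·12.5·(1/√107 − 1/√22059) = 10·12.5·(0.089941) = 11.2426 kWh/t
W_actual = 1.06 × 11.2426 = 11.9171 kWh/t
Mill draw = 11.9171 × 212.5 = 2532.4 kW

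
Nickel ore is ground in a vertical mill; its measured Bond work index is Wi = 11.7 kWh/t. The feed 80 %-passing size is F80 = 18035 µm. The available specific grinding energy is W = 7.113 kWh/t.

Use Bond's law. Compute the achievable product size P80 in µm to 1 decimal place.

P80 = 214.7 µm

W_Bond = 10·Wi·(1/√P₈₀ − 1/√F₈₀)
⇒ 1/√P80 = W/(10 Wi) + 1/√F80
  = 7.1130/(10·11.7) + 1/√18035 = 0.060795 + 0.007446 = 0.068241
P80 = (1/0.068241)² = 14.6539² = 214.74 µm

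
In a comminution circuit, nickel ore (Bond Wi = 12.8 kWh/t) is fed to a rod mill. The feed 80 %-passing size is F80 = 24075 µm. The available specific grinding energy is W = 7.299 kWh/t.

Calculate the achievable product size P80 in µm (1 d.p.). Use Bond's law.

P80 = 248.2 µm

W = 10·Wi·(P80^(-½) − F80^(-½))
1/√P80 = 1/√F80 + W/(10·Wi)
  = 7.2990/(10·12.8) + 1/√24075 = 0.057023 + 0.006445 = 0.063468
P80 = (1/0.063468)² = 15.7559² = 248.25 µm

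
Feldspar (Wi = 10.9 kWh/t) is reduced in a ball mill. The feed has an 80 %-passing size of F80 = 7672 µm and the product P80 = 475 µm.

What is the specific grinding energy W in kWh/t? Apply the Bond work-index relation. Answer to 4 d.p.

Bond:  W = 10 Wi (1/√P − 1/√F)
1/√475 = 0.045883;  1/√7672 = 0.011417
W = 10·10.9·(0.045883 − 0.011417) = 3.7568 kWh/t

W = 3.7568 kWh/t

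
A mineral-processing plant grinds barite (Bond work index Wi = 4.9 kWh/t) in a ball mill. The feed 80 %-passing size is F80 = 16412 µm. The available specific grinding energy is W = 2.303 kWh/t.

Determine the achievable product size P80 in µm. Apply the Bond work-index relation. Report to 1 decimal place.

W = 10 Wi / √P80 − 10 Wi / √F80
P80^(−½) = W/(10 Wi) + F80^(−½)
  = 2.3030/(10·4.9) + 1/√16412 = 0.047000 + 0.007806 = 0.054806
P80 = (1/0.054806)² = 18.2462² = 332.93 µm

P80 = 332.9 µm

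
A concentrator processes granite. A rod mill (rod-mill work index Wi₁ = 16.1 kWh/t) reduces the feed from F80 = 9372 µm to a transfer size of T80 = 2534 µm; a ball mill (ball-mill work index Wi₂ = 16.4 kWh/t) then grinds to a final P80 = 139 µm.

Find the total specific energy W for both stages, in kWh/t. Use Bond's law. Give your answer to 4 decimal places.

W = 10·Wi·[P80^(−½) − F80^(−½)]
Stage 1 (9372→2534 µm, Wi₁=16.1): W₁ = 10·16.1·(0.019865 − 0.010330) = 1.5353 kWh/t
Stage 2 (2534→139 µm, Wi₂=16.4): W₂ = 10·16.4·(0.084819 − 0.019865) = 10.6524 kWh/t
W = W₁ + W₂ = 1.5353 + 10.6524 = 12.1876 kWh/t

W = 12.1876 kWh/t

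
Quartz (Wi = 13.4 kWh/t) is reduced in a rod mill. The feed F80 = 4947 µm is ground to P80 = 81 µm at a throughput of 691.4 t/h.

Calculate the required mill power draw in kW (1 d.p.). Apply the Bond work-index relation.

W = 10 Wi / √P80 − 10 Wi / √F80
W = 10·13.4·(1/√81 − 1/√4947) = 10·13.4·(0.096893) = 12.9837 kWh/t
P_mill = W·ṁ = 12.9837·691.4 = 8976.9 kW

P = 8976.9 kW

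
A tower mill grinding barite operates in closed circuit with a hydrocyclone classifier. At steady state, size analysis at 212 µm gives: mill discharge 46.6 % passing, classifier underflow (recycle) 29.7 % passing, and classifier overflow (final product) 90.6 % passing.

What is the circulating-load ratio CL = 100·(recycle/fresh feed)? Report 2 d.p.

Mass balance on the −212 µm fraction:
d + r·d = r·u + o → r(d−u) = o−d
r = (90.6 − 46.6)/(46.6 − 29.7) = 44.0/16.9 = 2.6036
CL = 100·r = 260.36 %

CL = 260.36 %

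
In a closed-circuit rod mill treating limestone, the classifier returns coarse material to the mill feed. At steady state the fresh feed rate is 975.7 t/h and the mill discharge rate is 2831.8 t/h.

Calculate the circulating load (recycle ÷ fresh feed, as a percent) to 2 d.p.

CL = 190.23 %

Mill node: discharge = fresh + recycle.
R = M − F = 2831.8 − 975.7 = 1856.1 t/h
CL = 100·R/F = 100·1856.1/975.7 = 190.23 %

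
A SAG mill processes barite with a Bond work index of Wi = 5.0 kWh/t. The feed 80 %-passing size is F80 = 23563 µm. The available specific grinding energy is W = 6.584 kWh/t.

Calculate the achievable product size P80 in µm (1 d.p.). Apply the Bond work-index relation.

Bond: W = 10·Wi·(1/√P80 − 1/√F80)
⇒ 1/√P80 = W/(10·Wi) + 1/√F80
  = 6.5840/(10·5.0) + 1/√23563 = 0.131680 + 0.006515 = 0.138195
P80 = (1/0.138195)² = 7.2362² = 52.36 µm

P80 = 52.4 µm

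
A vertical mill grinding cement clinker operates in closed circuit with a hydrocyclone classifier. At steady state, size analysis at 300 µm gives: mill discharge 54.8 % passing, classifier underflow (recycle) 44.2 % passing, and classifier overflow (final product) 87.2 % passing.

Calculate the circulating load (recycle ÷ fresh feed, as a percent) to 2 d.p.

CL = 305.66 %

Two-product formula at 300 µm:
r = (o − d)/(d − u)
r = (87.2 − 54.8)/(54.8 − 44.2) = 32.4/10.6 = 3.0566
CL = 100·r = 305.66 %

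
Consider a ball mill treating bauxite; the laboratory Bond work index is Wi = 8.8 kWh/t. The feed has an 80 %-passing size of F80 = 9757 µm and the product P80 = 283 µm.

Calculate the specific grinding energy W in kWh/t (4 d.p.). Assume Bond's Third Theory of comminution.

W = 10 Wi (P80^-0.5 − F80^-0.5)
1/√283 = 0.059444;  1/√9757 = 0.010124
W = 10·8.8·(0.059444 − 0.010124) = 4.3402 kWh/t

W = 4.3402 kWh/t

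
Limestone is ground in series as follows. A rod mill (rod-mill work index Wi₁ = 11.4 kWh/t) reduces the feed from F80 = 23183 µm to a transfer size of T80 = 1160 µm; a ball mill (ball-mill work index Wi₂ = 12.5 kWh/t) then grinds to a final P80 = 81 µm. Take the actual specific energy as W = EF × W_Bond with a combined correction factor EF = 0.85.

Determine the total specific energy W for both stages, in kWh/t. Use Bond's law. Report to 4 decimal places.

W = 10.8946 kWh/t

W_Bond = 10·Wi·(1/√P₈₀ − 1/√F₈₀)
Stage 1 (23183→1160 µm, Wi₁=11.4): W₁ = 10·11.4·(0.029361 − 0.006568) = 2.5984 kWh/t
Stage 2 (1160→81 µm, Wi₂=12.5): W₂ = 10·12.5·(0.111111 − 0.029361) = 10.2188 kWh/t
W = W₁ + W₂ = 2.5984 + 10.2188 = 12.8172 kWh/t
Apply correction: 12.8172 × 0.85 = 10.8946 kWh/t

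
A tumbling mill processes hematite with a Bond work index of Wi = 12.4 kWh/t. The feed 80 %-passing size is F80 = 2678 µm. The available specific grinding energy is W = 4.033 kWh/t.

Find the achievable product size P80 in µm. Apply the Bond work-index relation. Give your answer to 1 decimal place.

P80 = 372.0 µm

W = 10 Wi (P80^-0.5 − F80^-0.5)
1/√P80 = 1/√F80 + W/(10·Wi)
  = 4.0330/(10·12.4) + 1/√2678 = 0.032524 + 0.019324 = 0.051848
P80 = (1/0.051848)² = 19.2871² = 371.99 µm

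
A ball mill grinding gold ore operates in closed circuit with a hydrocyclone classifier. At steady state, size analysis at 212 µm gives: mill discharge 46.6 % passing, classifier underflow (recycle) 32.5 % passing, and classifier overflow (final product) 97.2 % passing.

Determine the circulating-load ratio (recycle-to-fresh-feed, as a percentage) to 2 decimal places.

Let r = R/F. Size balance at 212 µm:
Fd + Rd = Ru + Fo ⇒ R/F = (o−d)/(d−u)
r = (97.2 − 46.6)/(46.6 − 32.5) = 50.6/14.1 = 3.5887
CL = 100·r = 358.87 %

CL = 358.87 %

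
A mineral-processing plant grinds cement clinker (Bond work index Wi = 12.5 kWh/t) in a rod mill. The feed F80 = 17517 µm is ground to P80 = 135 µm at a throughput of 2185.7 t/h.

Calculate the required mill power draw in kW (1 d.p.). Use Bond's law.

P = 21450.1 kW

W = 10·Wi·[P80^(−½) − F80^(−½)]
W = 10·12.5·(1/√135 − 1/√17517) = 10·12.5·(0.078511) = 9.8138 kWh/t
Power = W × throughput = 9.8138 kWh/t × 2185.7 t/h = 21450.1 kW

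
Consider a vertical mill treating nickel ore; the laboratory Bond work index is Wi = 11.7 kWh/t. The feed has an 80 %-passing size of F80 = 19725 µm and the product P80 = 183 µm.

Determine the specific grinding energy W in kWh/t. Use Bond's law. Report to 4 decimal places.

W = 7.8158 kWh/t

W_Bond = 10·Wi·(1/√P₈₀ − 1/√F₈₀)
1/√183 = 0.073922;  1/√19725 = 0.007120
W = 10·11.7·(0.073922 − 0.007120) = 7.8158 kWh/t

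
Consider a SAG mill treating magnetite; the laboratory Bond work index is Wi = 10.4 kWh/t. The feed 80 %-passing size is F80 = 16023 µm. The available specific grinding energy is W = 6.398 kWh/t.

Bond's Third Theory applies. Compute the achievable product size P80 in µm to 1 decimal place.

P80 = 207.5 µm

W = 10 Wi / √P80 − 10 Wi / √F80
1/√P80 = 1/√F80 + W/(10·Wi)
  = 6.3980/(10·10.4) + 1/√16023 = 0.061519 + 0.007900 = 0.069419
P80 = (1/0.069419)² = 14.4052² = 207.51 µm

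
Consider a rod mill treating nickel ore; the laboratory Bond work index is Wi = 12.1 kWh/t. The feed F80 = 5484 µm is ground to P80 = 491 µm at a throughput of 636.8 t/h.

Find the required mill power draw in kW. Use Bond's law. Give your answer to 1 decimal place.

P = 2436.8 kW

W = 10 Wi (P80^-0.5 − F80^-0.5)
W = 10·12.1·(1/√491 − 1/√5484) = 10·12.1·(0.031626) = 3.8267 kWh/t
P_mill = W·ṁ = 3.8267·636.8 = 2436.8 kW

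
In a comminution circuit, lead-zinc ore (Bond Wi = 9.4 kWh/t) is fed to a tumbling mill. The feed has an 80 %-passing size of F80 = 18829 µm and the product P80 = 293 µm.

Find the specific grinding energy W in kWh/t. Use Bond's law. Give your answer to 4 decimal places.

W = 10·Wi·[P80^(−½) − F80^(−½)]
1/√293 = 0.058421;  1/√18829 = 0.007288
W = 10·9.4·(0.058421 − 0.007288) = 4.8065 kWh/t

W = 4.8065 kWh/t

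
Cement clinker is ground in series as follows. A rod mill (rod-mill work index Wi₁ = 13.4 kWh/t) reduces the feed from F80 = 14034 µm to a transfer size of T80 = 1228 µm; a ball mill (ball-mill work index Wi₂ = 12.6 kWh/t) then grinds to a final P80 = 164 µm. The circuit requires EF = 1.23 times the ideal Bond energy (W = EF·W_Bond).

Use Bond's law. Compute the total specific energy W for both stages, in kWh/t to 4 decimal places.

W = 10.9914 kWh/t

W = 10·Wi·[P80^(−½) − F80^(−½)]
Stage 1 (14034→1228 µm, Wi₁=13.4): W₁ = 10·13.4·(0.028537 − 0.008441) = 2.6928 kWh/t
Stage 2 (1228→164 µm, Wi₂=12.6): W₂ = 10·12.6·(0.078087 − 0.028537) = 6.2433 kWh/t
W = W₁ + W₂ = 2.6928 + 6.2433 = 8.9361 kWh/t
W_actual = 1.23 × 8.9361 = 10.9914 kWh/t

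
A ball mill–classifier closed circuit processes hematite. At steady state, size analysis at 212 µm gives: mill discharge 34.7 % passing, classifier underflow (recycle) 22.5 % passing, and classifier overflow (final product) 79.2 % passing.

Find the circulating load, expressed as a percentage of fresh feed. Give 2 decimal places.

Balance %-passing 212 µm (r = R/F):
Fd + Rd = Ru + Fo ⇒ R/F = (o−d)/(d−u)
r = (79.2 − 34.7)/(34.7 − 22.5) = 44.5/12.2 = 3.6475
CL = 100·r = 364.75 %

CL = 364.75 %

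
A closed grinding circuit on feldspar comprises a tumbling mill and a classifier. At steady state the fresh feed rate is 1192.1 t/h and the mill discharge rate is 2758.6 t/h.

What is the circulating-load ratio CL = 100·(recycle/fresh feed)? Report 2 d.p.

CL = 131.41 %

Mill node: discharge = fresh + recycle.
R = M − F = 2758.6 − 1192.1 = 1566.5 t/h
CL = 100·R/F = 100·1566.5/1192.1 = 131.41 %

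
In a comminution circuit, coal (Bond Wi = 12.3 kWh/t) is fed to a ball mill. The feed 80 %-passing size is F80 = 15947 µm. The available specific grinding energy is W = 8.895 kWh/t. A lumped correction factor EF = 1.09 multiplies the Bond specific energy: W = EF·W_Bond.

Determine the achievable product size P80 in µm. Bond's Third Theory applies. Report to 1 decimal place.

W = 10 Wi / √P80 − 10 Wi / √F80
W_Bond = W / EF = 8.895 / 1.09 = 8.1606 kWh/t
P80^-0.5 = F80^-0.5 + W_Bond/(10 Wi)
  = 8.1606/(10·12.3) + 1/√15947 = 0.066346 + 0.007919 = 0.074265
P80 = (1/0.074265)² = 13.4653² = 181.32 µm

P80 = 181.3 µm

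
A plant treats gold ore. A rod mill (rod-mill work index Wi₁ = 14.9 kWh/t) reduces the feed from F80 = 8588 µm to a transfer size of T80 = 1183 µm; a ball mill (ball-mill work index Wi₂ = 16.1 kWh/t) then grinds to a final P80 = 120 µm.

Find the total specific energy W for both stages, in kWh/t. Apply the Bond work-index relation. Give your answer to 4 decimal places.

W = 12.7405 kWh/t

W = 10·Wi·(P80^(-½) − F80^(-½))
Stage 1 (8588→1183 µm, Wi₁=14.9): W₁ = 10·14.9·(0.029074 − 0.010791) = 2.7242 kWh/t
Stage 2 (1183→120 µm, Wi₂=16.1): W₂ = 10·16.1·(0.091287 − 0.029074) = 10.0163 kWh/t
W = W₁ + W₂ = 2.7242 + 10.0163 = 12.7405 kWh/t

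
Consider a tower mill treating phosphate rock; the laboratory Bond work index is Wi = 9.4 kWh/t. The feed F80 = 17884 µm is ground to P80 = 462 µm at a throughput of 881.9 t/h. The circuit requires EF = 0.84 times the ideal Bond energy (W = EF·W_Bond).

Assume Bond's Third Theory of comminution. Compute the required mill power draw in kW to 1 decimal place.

W = 10 Wi / √P80 − 10 Wi / √F80
W = 10·9.4·(1/√462 − 1/√17884) = 10·9.4·(0.039047) = 3.6704 kWh/t
W_actual = 0.84 × 3.6704 = 3.0831 kWh/t
Power = W × throughput = 3.0831 kWh/t × 881.9 t/h = 2719.0 kW

P = 2719.0 kW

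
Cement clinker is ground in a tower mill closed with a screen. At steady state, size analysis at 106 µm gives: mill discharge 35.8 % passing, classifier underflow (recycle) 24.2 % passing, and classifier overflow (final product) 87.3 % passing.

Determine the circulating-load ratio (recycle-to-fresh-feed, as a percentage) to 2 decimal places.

CL = 443.97 %

Classifier node, passing 106 µm:
Fd + Rd = Ru + Fo ⇒ R/F = (o−d)/(d−u)
r = (87.3 − 35.8)/(35.8 − 24.2) = 51.5/11.6 = 4.4397
CL = 100·r = 443.97 %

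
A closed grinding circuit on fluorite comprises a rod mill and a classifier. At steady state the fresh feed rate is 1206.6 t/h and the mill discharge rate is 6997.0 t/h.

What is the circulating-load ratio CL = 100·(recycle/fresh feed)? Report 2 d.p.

CL = 479.89 %

Discharge = new feed + return, hence
R = M − F = 6997.0 − 1206.6 = 5790.4 t/h
CL = 100·R/F = 100·5790.4/1206.6 = 479.89 %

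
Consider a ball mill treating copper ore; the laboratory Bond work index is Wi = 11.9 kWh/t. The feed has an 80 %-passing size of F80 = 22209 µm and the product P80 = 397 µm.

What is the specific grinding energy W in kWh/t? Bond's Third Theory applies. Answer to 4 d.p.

Bond: W = 10·Wi·(1/√P80 − 1/√F80)
1/√397 = 0.050189;  1/√22209 = 0.006710
W = 10·11.9·(0.050189 − 0.006710) = 5.1739 kWh/t

W = 5.1739 kWh/t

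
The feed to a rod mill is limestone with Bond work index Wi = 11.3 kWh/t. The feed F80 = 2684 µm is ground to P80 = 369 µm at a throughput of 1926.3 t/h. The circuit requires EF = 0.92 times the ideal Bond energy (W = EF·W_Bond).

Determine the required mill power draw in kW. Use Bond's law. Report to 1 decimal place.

W = 10·Wi·(P80^(-½) − F80^(-½))
W = 10·11.3·(1/√369 − 1/√2684) = 10·11.3·(0.032756) = 3.7014 kWh/t
With EF = 0.92: W = 3.7014·0.92 = 3.4053 kWh/t
Power = W × throughput = 3.4053 kWh/t × 1926.3 t/h = 6559.6 kW

P = 6559.6 kW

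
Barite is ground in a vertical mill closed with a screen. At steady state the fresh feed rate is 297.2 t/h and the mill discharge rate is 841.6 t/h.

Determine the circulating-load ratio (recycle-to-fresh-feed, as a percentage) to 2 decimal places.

CL = 183.18 %

Mill node: discharge = fresh + recycle.
R = M − F = 841.6 − 297.2 = 544.4 t/h
CL = 100·R/F = 100·544.4/297.2 = 183.18 %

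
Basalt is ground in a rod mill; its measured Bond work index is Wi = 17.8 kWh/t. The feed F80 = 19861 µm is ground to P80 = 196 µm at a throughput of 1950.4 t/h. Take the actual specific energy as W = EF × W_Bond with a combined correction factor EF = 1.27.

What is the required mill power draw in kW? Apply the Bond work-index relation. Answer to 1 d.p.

Bond:  W = 10 Wi (1/√P − 1/√F)
W = 10·17.8·(1/√196 − 1/√19861) = 10·17.8·(0.064333) = 11.4512 kWh/t
Apply correction: 11.4512 × 1.27 = 14.5431 kWh/t
Mill draw = 14.5431 × 1950.4 = 28364.8 kW

P = 28364.8 kW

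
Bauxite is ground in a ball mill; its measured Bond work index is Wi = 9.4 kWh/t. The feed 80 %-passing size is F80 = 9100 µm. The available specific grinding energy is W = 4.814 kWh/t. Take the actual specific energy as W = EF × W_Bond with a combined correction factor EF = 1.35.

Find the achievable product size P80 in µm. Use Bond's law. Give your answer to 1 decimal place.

P80 = 426.6 µm

W = 10 Wi (P80^-0.5 − F80^-0.5)
W_Bond = W / EF = 4.814 / 1.35 = 3.5659 kWh/t
P80^-0.5 = F80^-0.5 + W_Bond/(10 Wi)
  = 3.5659/(10·9.4) + 1/√9100 = 0.037935 + 0.010483 = 0.048418
P80 = (1/0.048418)² = 20.6534² = 426.56 µm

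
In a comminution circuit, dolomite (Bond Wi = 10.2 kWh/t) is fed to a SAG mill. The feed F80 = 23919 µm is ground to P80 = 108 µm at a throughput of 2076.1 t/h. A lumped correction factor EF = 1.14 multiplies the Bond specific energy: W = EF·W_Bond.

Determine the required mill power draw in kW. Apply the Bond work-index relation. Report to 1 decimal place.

P = 21668.7 kW

W = 10 Wi / √P80 − 10 Wi / √F80
W = 10·10.2·(1/√108 − 1/√23919) = 10·10.2·(0.089759) = 9.1554 kWh/t
Apply correction: 9.1554 × 1.14 = 10.4372 kWh/t
P_mill = W·ṁ = 10.4372·2076.1 = 21668.7 kW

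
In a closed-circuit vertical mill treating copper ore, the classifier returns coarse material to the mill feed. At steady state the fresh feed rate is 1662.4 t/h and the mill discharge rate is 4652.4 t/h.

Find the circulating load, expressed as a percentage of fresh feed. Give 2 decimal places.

CL = 179.86 %

Steady state: M = F + R.
R = M − F = 4652.4 − 1662.4 = 2990.0 t/h
CL = 100·R/F = 100·2990.0/1662.4 = 179.86 %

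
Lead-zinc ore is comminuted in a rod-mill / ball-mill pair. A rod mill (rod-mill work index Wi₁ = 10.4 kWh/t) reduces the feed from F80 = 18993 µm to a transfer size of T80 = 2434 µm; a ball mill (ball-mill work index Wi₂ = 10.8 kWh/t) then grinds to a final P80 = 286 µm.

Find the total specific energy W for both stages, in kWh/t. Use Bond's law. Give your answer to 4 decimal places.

W = 5.5505 kWh/t

W = 10 Wi / √P80 − 10 Wi / √F80
Stage 1 (18993→2434 µm, Wi₁=10.4): W₁ = 10·10.4·(0.020269 − 0.007256) = 1.3534 kWh/t
Stage 2 (2434→286 µm, Wi₂=10.8): W₂ = 10·10.8·(0.059131 − 0.020269) = 4.1971 kWh/t
W = W₁ + W₂ = 1.3534 + 4.1971 = 5.5505 kWh/t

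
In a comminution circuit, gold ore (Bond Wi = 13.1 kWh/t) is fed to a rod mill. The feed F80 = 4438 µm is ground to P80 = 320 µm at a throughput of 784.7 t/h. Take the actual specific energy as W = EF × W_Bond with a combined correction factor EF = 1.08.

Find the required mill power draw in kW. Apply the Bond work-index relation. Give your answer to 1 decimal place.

W = 10 Wi (P80^-0.5 − F80^-0.5)
W = 10·13.1·(1/√320 − 1/√4438) = 10·13.1·(0.040891) = 5.3567 kWh/t
With EF = 1.08: W = 5.3567·1.08 = 5.7852 kWh/t
P = W·T = 5.7852·784.7 = 4539.7 kW

P = 4539.7 kW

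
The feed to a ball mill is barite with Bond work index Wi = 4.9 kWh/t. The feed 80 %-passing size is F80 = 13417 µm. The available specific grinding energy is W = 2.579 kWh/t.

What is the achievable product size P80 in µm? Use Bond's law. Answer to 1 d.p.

Bond: W = 10·Wi·(1/√P80 − 1/√F80)
P80^-0.5 = F80^-0.5 + W/(10 Wi)
  = 2.5790/(10·4.9) + 1/√13417 = 0.052633 + 0.008633 = 0.061266
P80 = (1/0.061266)² = 16.3223² = 266.42 µm

P80 = 266.4 µm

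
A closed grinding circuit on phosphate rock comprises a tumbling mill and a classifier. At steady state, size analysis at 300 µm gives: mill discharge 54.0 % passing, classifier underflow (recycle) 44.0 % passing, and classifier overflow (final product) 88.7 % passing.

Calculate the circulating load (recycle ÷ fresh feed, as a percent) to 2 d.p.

Let r = R/F. Size balance at 300 µm:
d + r·d = r·u + o → r(d−u) = o−d
r = (88.7 − 54.0)/(54.0 − 44.0) = 34.7/10.0 = 3.4700
CL = 100·r = 347.00 %

CL = 347.00 %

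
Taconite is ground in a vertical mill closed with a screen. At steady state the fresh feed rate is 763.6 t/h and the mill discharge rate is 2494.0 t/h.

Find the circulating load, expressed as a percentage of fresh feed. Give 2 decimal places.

Discharge = new feed + return, hence
R = M − F = 2494.0 − 763.6 = 1730.4 t/h
CL = 100·R/F = 100·1730.4/763.6 = 226.61 %

CL = 226.61 %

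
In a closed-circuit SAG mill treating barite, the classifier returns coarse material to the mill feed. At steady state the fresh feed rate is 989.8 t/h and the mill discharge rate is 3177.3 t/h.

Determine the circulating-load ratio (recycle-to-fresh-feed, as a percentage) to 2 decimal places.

CL = 221.00 %

Mill node: discharge = fresh + recycle.
R = M − F = 3177.3 − 989.8 = 2187.5 t/h
CL = 100·R/F = 100·2187.5/989.8 = 221.00 %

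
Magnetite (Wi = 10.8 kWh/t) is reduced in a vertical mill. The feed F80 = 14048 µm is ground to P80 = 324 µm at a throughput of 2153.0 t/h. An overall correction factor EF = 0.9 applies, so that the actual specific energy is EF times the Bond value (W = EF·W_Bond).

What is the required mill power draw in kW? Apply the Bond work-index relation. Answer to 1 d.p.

P = 9860.6 kW

Bond: W = 10·Wi·(1/√P80 − 1/√F80)
W = 10·10.8·(1/√324 − 1/√14048) = 10·10.8·(0.047118) = 5.0888 kWh/t
Corrected W = EF·W_Bond = 0.9·5.0888 = 4.5799 kWh/t
P_mill = W·ṁ = 4.5799·2153.0 = 9860.6 kW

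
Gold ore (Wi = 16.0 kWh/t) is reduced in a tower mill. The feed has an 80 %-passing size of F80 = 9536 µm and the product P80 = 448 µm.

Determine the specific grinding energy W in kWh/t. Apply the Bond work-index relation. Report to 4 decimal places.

W = 5.9208 kWh/t

Bond:  W = 10 Wi (1/√P − 1/√F)
1/√448 = 0.047246;  1/√9536 = 0.010240
W = 10·16.0·(0.047246 − 0.010240) = 5.9208 kWh/t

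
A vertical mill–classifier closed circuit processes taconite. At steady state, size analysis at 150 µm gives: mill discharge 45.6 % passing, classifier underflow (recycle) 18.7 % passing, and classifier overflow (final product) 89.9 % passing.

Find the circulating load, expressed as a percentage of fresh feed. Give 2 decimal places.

Balance %-passing 150 µm (r = R/F):
d + r·d = r·u + o → r(d−u) = o−d
r = (89.9 − 45.6)/(45.6 − 18.7) = 44.3/26.9 = 1.6468
CL = 100·r = 164.68 %

CL = 164.68 %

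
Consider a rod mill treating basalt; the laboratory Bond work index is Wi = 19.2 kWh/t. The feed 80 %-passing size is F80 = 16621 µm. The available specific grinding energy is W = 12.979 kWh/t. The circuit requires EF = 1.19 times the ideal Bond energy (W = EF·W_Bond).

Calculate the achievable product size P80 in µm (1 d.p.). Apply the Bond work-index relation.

Bond:  W = 10 Wi (1/√P − 1/√F)
W_Bond = W / EF = 12.979 / 1.19 = 10.9067 kWh/t
P80^(−½) = W_Bond/(10 Wi) + F80^(−½)
  = 10.9067/(10·19.2) + 1/√16621 = 0.056806 + 0.007757 = 0.064562
P80 = (1/0.064562)² = 15.4889² = 239.91 µm

P80 = 239.9 µm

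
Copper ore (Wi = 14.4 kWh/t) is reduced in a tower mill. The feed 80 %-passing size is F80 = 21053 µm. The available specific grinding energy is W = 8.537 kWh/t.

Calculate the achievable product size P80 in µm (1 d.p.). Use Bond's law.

P80 = 228.3 µm

W = 10 Wi (1/√P80 − 1/√F80)  [Bond]
P80^-0.5 = F80^-0.5 + W/(10 Wi)
  = 8.5370/(10·14.4) + 1/√21053 = 0.059285 + 0.006892 = 0.066177
P80 = (1/0.066177)² = 15.1111² = 228.34 µm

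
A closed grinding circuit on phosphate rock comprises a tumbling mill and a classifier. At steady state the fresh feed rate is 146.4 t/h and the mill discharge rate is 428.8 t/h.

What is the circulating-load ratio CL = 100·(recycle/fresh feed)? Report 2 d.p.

Mill node: discharge = fresh + recycle.
R = M − F = 428.8 − 146.4 = 282.4 t/h
CL = 100·R/F = 100·282.4/146.4 = 192.90 %

CL = 192.90 %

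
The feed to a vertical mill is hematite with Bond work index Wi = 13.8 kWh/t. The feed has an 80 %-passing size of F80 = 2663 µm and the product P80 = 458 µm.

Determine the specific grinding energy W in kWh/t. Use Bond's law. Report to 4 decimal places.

W = 3.7741 kWh/t

W_Bond = 10·Wi·(1/√P₈₀ − 1/√F₈₀)
1/√458 = 0.046727;  1/√2663 = 0.019378
W = 10·13.8·(0.046727 − 0.019378) = 3.7741 kWh/t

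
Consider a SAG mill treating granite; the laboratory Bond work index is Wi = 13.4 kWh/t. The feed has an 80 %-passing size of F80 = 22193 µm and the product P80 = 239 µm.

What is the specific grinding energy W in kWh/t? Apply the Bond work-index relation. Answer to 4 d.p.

W = 7.7682 kWh/t

W = 10·Wi·(P80^(-½) − F80^(-½))
1/√239 = 0.064685;  1/√22193 = 0.006713
W = 10·13.4·(0.064685 − 0.006713) = 7.7682 kWh/t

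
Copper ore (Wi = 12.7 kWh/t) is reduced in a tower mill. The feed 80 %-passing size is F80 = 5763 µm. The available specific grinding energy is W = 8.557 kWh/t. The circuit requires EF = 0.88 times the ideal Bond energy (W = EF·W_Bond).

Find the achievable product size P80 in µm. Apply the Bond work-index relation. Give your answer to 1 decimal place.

W = 10 Wi / √P80 − 10 Wi / √F80
W_Bond = W / EF = 8.557 / 0.88 = 9.7239 kWh/t
P80^-0.5 = F80^-0.5 + W_Bond/(10 Wi)
  = 9.7239/(10·12.7) + 1/√5763 = 0.076566 + 0.013173 = 0.089739
P80 = (1/0.089739)² = 11.1435² = 124.18 µm

P80 = 124.2 µm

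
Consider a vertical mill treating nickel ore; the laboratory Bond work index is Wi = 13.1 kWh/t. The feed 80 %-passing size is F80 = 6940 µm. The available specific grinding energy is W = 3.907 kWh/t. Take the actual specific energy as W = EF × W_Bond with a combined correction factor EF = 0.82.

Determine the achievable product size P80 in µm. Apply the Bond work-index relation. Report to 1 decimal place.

P80 = 427.3 µm

W = 10 Wi / √P80 − 10 Wi / √F80
W_Bond = W / EF = 3.907 / 0.82 = 4.7646 kWh/t
P80^(−½) = W_Bond/(10 Wi) + F80^(−½)
  = 4.7646/(10·13.1) + 1/√6940 = 0.036371 + 0.012004 = 0.048375
P80 = (1/0.048375)² = 20.6718² = 427.32 µm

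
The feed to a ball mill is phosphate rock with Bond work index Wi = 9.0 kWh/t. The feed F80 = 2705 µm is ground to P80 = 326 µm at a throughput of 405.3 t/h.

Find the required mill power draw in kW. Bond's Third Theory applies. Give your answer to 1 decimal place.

P = 1318.9 kW

W = 10·Wi·[P80^(−½) − F80^(−½)]
W = 10·9.0·(1/√326 − 1/√2705) = 10·9.0·(0.036158) = 3.2542 kWh/t
Mill draw = 3.2542 × 405.3 = 1318.9 kW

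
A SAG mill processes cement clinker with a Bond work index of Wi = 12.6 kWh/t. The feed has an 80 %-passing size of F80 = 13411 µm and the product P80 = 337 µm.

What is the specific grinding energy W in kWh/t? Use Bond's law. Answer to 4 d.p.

W_Bond = 10·Wi·(1/√P₈₀ − 1/√F₈₀)
1/√337 = 0.054473;  1/√13411 = 0.008635
W = 10·12.6·(0.054473 − 0.008635) = 5.7756 kWh/t

W = 5.7756 kWh/t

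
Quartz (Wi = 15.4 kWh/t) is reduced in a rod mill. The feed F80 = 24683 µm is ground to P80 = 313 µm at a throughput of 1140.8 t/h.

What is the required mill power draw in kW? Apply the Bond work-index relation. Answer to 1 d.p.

W = 10 Wi / √P80 − 10 Wi / √F80
W = 10·15.4·(1/√313 − 1/√24683) = 10·15.4·(0.050158) = 7.7244 kWh/t
Mill draw = 7.7244 × 1140.8 = 8812.0 kW

P = 8812.0 kW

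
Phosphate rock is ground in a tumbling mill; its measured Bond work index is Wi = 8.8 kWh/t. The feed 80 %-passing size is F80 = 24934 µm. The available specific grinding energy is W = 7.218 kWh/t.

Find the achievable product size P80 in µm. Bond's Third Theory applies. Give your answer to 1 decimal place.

P80 = 128.1 µm

Bond:  W = 10 Wi (1/√P − 1/√F)
⇒ 1/√P80 = W/(10·Wi) + 1/√F80
  = 7.2180/(10·8.8) + 1/√24934 = 0.082023 + 0.006333 = 0.088356
P80 = (1/0.088356)² = 11.3179² = 128.09 µm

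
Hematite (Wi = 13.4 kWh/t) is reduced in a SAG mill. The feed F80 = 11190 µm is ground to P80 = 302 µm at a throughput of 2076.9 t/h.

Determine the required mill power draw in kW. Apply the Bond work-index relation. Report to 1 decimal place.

P = 13383.7 kW

W = 10 Wi (1/√P80 − 1/√F80)  [Bond]
W = 10·13.4·(1/√302 − 1/√11190) = 10·13.4·(0.048090) = 6.4441 kWh/t
P = W·T = 6.4441·2076.9 = 13383.7 kW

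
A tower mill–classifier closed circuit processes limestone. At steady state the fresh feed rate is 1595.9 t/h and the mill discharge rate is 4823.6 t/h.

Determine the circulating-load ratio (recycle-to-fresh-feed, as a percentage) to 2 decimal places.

M = F + R at steady state, so:
R = M − F = 4823.6 − 1595.9 = 3227.7 t/h
CL = 100·R/F = 100·3227.7/1595.9 = 202.25 %

CL = 202.25 %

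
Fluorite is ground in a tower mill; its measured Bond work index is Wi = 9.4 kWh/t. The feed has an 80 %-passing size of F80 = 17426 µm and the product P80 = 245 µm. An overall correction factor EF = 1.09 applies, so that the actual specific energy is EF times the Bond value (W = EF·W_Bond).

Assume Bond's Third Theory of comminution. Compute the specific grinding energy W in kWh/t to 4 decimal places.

W = 10 Wi (1/√P80 − 1/√F80)  [Bond]
1/√245 = 0.063888;  1/√17426 = 0.007575
W = 10·9.4·(0.063888 − 0.007575) = 5.2934 kWh/t
W_actual = 1.09 × 5.2934 = 5.7698 kWh/t

W = 5.7698 kWh/t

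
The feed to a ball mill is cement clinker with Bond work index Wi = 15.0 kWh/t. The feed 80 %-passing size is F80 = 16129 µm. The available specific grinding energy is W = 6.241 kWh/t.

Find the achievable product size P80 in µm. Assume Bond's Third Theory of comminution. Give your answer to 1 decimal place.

W = 10 Wi (1/√P80 − 1/√F80)  [Bond]
P80^(−½) = W/(10 Wi) + F80^(−½)
  = 6.2410/(10·15.0) + 1/√16129 = 0.041607 + 0.007874 = 0.049481
P80 = (1/0.049481)² = 20.2099² = 408.44 µm

P80 = 408.4 µm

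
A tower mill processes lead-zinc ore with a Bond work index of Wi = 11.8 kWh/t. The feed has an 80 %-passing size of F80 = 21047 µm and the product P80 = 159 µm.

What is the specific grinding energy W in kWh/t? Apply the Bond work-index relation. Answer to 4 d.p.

W = 8.5446 kWh/t

W = 10 Wi / √P80 − 10 Wi / √F80
1/√159 = 0.079305;  1/√21047 = 0.006893
W = 10·11.8·(0.079305 − 0.006893) = 8.5446 kWh/t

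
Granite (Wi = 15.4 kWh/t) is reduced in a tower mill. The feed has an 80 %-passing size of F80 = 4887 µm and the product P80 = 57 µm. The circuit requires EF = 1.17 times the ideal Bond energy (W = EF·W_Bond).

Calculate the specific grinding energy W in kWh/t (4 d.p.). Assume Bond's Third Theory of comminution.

W = 10 Wi / √P80 − 10 Wi / √F80
1/√57 = 0.132453;  1/√4887 = 0.014305
W = 10·15.4·(0.132453 − 0.014305) = 18.1949 kWh/t
Corrected W = EF·W_Bond = 1.17·18.1949 = 21.2880 kWh/t

W = 21.2880 kWh/t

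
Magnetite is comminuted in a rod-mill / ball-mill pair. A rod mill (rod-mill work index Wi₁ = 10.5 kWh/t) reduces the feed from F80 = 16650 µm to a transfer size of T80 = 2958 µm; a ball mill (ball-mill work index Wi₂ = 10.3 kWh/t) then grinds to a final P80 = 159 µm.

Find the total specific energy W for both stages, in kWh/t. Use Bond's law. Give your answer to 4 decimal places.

W = 7.3915 kWh/t

W = 10 Wi (P80^-0.5 − F80^-0.5)
Stage 1 (16650→2958 µm, Wi₁=10.5): W₁ = 10·10.5·(0.018387 − 0.007750) = 1.1169 kWh/t
Stage 2 (2958→159 µm, Wi₂=10.3): W₂ = 10·10.3·(0.079305 − 0.018387) = 6.2746 kWh/t
W = W₁ + W₂ = 1.1169 + 6.2746 = 7.3915 kWh/t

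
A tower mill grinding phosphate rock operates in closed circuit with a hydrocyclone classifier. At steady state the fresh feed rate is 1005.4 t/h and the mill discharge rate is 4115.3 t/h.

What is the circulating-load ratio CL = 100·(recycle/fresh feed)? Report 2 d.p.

CL = 309.32 %

Steady state: M = F + R.
R = M − F = 4115.3 − 1005.4 = 3109.9 t/h
CL = 100·R/F = 100·3109.9/1005.4 = 309.32 %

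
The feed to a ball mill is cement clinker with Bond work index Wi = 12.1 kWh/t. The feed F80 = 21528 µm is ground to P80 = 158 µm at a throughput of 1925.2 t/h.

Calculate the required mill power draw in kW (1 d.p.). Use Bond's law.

P = 16944.8 kW

W = 10·Wi·(P80^(-½) − F80^(-½))
W = 10·12.1·(1/√158 − 1/√21528) = 10·12.1·(0.072740) = 8.8016 kWh/t
P = W·T = 8.8016·1925.2 = 16944.8 kW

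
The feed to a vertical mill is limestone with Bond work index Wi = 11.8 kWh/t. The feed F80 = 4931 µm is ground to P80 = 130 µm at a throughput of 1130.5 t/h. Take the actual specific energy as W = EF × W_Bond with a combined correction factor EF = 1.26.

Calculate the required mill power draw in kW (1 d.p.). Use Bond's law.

P = 12348.2 kW

W = 10 Wi / √P80 − 10 Wi / √F80
W = 10·11.8·(1/√130 − 1/√4931) = 10·11.8·(0.073465) = 8.6689 kWh/t
W_actual = 1.26 × 8.6689 = 10.9228 kWh/t
P = W·T = 10.9228·1130.5 = 12348.2 kW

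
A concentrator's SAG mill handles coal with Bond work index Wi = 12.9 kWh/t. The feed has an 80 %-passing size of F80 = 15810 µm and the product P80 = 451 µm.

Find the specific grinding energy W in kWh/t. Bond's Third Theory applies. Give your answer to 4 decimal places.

W = 5.0484 kWh/t

W = 10 Wi (1/√P80 − 1/√F80)  [Bond]
1/√451 = 0.047088;  1/√15810 = 0.007953
W = 10·12.9·(0.047088 − 0.007953) = 5.0484 kWh/t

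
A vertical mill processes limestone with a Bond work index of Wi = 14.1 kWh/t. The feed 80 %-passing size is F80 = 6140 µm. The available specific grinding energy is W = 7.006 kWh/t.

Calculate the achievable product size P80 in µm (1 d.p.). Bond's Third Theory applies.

P80 = 256.4 µm

W_Bond = 10·Wi·(1/√P₈₀ − 1/√F₈₀)
1/√P80 = 1/√F80 + W/(10·Wi)
  = 7.0060/(10·14.1) + 1/√6140 = 0.049688 + 0.012762 = 0.062450
P80 = (1/0.062450)² = 16.0128² = 256.41 µm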